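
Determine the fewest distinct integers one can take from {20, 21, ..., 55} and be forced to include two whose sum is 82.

A set avoiding the sum 82 can contain at most one of each pair {x, 82−x}, plus the 8 elements whose complement lies outside the range or equal to its own complement.
The integers 20, …, 41 (22 of them) are such a set: any two sum to at least 20+21 = 41 and at most 40+41 = 81 < 82.
Any 23rd integer completes one of the 14 pairs, so 23 choices force a sum of 82.

23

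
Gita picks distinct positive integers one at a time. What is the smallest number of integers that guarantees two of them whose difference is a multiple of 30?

31

Integers whose pairwise differences are multiples of 30 are exactly those sharing a remainder mod 30. By the pigeonhole principle, the 30 residue classes mod 30 are the pigeonholes.
With 30 integers one could put 1 in each residue class and have no class reach 2.
The 31st integer pushes some class to 2, so 30·1 + 1 = 31.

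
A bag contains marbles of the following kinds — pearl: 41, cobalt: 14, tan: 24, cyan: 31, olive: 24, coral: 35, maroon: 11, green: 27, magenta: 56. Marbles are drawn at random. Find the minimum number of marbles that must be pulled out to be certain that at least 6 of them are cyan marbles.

238

In the worst case for collecting cyan marbles, every non-cyan marble comes out first.
There are 41 + 14 + 24 + 24 + 35 + 11 + 27 + 56 = 232 non-cyan marbles altogether.
After those, each further marble must be cyan, so 232 + 6 = 238 draws guarantee 6 cyan marbles.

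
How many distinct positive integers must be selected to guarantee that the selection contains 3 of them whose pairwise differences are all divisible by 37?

Integers whose pairwise differences are multiples of 37 are exactly those sharing a remainder mod 37. By the pigeonhole principle, the 37 residue classes mod 37 are the pigeonholes.
With 74 integers one could put 2 in each residue class and have no class reach 3.
The 75th integer pushes some class to 3, so 37·2 + 1 = 75.

75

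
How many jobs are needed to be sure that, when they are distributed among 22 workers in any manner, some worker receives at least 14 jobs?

With 286 jobs one could put exactly 13 in each of the 22 workers, and no worker would reach 14.
One more job must land in a worker that already has 13, giving it 14.
So 22 × 13 + 1 = 287 jobs are required.

287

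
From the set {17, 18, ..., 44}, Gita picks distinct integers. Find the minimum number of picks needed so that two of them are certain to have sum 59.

Group the elements by complementary pair {x, 59−x}: {17,42}, {18,41}, {19,40}, …, giving 13 two-element pairs and 2 integers whose partner 59−x falls outside [17,44].
Treating each of those 15 groups as a pigeonhole, one can pick one integer per group — 15 integers — with no two summing to 59.
The 16th integer lands in an occupied pair, forcing a sum of 59.

16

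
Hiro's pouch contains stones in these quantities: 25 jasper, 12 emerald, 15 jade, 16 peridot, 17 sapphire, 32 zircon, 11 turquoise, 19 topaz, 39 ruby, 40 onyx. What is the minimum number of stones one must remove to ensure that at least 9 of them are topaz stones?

216

In the worst case for collecting topaz stones, every non-topaz stone comes out first.
There are 25 + 12 + 15 + 16 + 17 + 32 + 11 + 39 + 40 = 207 non-topaz stones altogether.
After those, each further stone must be topaz, so 207 + 9 = 216 draws guarantee 9 topaz stones.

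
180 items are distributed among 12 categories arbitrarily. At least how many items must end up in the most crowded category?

15

The 12 categories are the holes and the 180 items are the pigeons.
If every category held at most 14 items, the total would be at most 12 × 14 = 168, which is less than 180.
So some category holds at least ⌈180/12⌉ = 15 items.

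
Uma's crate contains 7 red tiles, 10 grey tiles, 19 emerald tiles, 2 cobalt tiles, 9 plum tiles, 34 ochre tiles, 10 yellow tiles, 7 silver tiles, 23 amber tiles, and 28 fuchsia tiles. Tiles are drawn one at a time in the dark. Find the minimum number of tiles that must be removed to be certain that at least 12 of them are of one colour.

90

An adversary could hand out at most 11 tiles per colour (6 colours run out sooner): 7 + 10 + 11 + 2 + 9 + 11 + 10 + 7 + 11 + 11 = 89 tiles and still no colour has 12.
Pigeonhole: one more tile lands in a colour already at 11, so 90 draws are enough and 89 are not.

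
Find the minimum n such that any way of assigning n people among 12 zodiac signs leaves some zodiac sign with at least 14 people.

157

With 156 people one could put exactly 13 in each of the 12 zodiac signs, and no zodiac sign would reach 14.
One more person must land in a zodiac sign that already has 13, giving it 14.
So 12 × 13 + 1 = 157 people are required.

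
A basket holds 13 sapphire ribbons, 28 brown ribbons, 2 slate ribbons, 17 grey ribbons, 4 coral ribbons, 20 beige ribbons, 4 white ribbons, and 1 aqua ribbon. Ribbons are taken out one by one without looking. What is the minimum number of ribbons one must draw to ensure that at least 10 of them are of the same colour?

Pigeonhole: put each drawn ribbon into a box by colour. The largest draw with every box below 10 takes min(count, 9) from each colour; colours with fewer than 9 contribute all they have.
Σ min(cᵢ, 9) = 9 + 9 + 2 + 9 + 4 + 9 + 4 + 1 = 47.
Draw number 47 + 1 = 48 must push one box to 10.

48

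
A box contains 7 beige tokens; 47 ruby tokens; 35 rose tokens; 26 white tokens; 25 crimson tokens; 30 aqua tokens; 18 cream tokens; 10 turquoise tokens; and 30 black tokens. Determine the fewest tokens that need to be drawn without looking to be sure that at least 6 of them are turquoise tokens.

224

In the worst case for collecting turquoise tokens, every non-turquoise token comes out first.
There are 7 + 47 + 35 + 26 + 25 + 30 + 18 + 30 = 218 non-turquoise tokens altogether.
After those, each further token must be turquoise, so 218 + 6 = 224 draws guarantee 6 turquoise tokens.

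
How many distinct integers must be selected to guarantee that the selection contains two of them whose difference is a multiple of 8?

Integers whose pairwise differences are multiples of 8 are exactly those sharing a remainder mod 8. The 8 residue classes mod 8 are the pigeonholes.
With 8 integers one could put 1 in each residue class and have no class reach 2.
The 9th integer pushes some class to 2, so 8·1 + 1 = 9.

9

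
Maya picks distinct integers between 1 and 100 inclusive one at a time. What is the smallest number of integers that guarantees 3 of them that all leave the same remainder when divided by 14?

The 14 residue classes mod 14 are the pigeonholes.
With 28 integers one could put 2 in each residue class and have no class reach 3.
The 29th integer pushes some class to 3, so 14·2 + 1 = 29.

29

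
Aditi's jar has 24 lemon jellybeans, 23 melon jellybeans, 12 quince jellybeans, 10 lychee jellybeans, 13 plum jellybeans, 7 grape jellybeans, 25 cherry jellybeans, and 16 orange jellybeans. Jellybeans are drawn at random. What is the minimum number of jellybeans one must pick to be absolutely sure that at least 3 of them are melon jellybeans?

In the worst case for collecting melon jellybeans, every non-melon jellybean comes out first.
There are 24 + 12 + 10 + 13 + 7 + 25 + 16 = 107 non-melon jellybeans altogether.
After those, each further jellybean must be melon, so 107 + 3 = 110 draws guarantee 3 melon jellybeans.

110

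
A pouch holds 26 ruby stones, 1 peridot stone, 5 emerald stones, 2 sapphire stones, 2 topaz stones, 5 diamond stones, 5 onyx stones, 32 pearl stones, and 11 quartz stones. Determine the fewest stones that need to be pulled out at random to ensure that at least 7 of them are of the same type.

An adversary could hand out at most 6 stones per type (6 types run out sooner): 6 + 1 + 5 + 2 + 2 + 5 + 5 + 6 + 6 = 38 stones and still no type has 7.
Pigeonhole: one more stone lands in a type already at 6, so 39 draws are enough and 38 are not.

39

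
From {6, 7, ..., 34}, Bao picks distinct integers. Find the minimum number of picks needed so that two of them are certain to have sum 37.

17

A set avoiding the sum 37 can contain at most one of each pair {x, 37−x}, plus the 3 elements whose complement lies outside the range.
The integers 19, …, 34 (16 of them) are such a set: any two sum to at least 19+20 = 39 > 37.
Pigeonhole: any 17th integer completes one of the 13 pairs, so 17 choices force a sum of 37.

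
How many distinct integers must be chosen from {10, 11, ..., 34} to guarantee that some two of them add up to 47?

15

Group the elements by complementary pair {x, 47−x}: {13,34}, {14,33}, {15,32}, …, giving 11 two-element pairs and 3 integers whose partner 47−x falls outside [10,34].
By pigeonhole, treating each of those 14 groups as a pigeonhole, one can pick one integer per group — 14 integers — with no two summing to 47.
The 15th integer lands in an occupied pair, forcing a sum of 47.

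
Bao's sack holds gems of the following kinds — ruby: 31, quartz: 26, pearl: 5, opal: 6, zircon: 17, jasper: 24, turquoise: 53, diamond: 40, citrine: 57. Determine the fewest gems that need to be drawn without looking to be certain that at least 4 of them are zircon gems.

246

In the worst case for collecting zircon gems, every non-zircon gem comes out first.
There are 31 + 26 + 5 + 6 + 24 + 53 + 40 + 57 = 242 non-zircon gems altogether.
After those, each further gem must be zircon, so 242 + 4 = 246 draws guarantee 4 zircon gems.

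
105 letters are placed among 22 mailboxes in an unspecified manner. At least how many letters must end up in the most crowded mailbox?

The 22 mailboxes are the holes and the 105 letters are the pigeons.
If every mailbox held at most 4 letters, the total would be at most 22 × 4 = 88, which is less than 105.
So some mailbox holds at least ⌈105/22⌉ = 5 letters.

5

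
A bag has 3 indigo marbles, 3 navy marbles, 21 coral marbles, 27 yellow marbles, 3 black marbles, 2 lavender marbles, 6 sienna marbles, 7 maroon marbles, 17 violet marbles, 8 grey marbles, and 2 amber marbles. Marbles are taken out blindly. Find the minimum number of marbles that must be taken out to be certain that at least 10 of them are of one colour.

The 11 colours are the holes; the marbles drawn are the pigeons.
To avoid 10 of any one colour, the worst case takes at most 9 of each colour, or every marble of a colour that has fewer than 9.
That gives 3 + 3 + 9 + 9 + 3 + 2 + 6 + 7 + 9 + 8 + 2 = 61 marbles with no colour reaching 10.
The next marble forces some colour to 10, so 61 + 1 = 62.

62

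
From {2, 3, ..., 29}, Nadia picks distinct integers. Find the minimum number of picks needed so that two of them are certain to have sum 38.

19

Group the elements by complementary pair {x, 38−x}: {9,29}, {10,28}, {11,27}, …, giving 10 two-element pairs, the single value 19 (it cannot pair with itself since the integers are distinct), and 7 integers whose partner 38−x falls outside [2,29].
By pigeonhole, treating each of those 18 groups as a pigeonhole, one can pick one integer per group — 18 integers — with no two summing to 38.
The 19th integer lands in an occupied pair, forcing a sum of 38.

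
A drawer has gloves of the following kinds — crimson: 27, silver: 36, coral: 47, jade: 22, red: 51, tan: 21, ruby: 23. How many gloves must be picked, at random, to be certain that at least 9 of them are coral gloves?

189

In the worst case for collecting coral gloves, every non-coral glove comes out first.
There are 27 + 36 + 22 + 51 + 21 + 23 = 180 non-coral gloves altogether.
After those, each further glove must be coral, so 180 + 9 = 189 draws guarantee 9 coral gloves.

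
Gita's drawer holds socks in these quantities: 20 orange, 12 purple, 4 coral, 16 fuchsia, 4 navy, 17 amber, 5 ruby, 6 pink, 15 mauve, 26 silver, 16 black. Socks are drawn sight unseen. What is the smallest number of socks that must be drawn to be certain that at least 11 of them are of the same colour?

90

Put each drawn sock into a box by colour. The largest draw with every box below 11 takes min(count, 10) from each colour; colours with fewer than 10 contribute all they have.
Σ min(cᵢ, 10) = 10 + 10 + 4 + 10 + 4 + 10 + 5 + 6 + 10 + 10 + 10 = 89.
Draw number 89 + 1 = 90 must push one box to 11.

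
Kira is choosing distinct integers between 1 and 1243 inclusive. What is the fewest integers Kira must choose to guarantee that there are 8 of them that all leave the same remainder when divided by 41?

288

The 41 residue classes mod 41 are the pigeonholes.
With 287 integers one could put 7 in each residue class and have no class reach 8.
The 288th integer pushes some class to 8, so 41·7 + 1 = 288.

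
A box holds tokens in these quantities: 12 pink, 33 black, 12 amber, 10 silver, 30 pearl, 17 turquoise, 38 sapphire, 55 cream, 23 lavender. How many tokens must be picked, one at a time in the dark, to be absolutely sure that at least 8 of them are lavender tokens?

215

In the worst case for collecting lavender tokens, every non-lavender token comes out first.
There are 12 + 33 + 12 + 10 + 30 + 17 + 38 + 55 = 207 non-lavender tokens altogether.
After those, each further token must be lavender, so 207 + 8 = 215 draws guarantee 8 lavender tokens.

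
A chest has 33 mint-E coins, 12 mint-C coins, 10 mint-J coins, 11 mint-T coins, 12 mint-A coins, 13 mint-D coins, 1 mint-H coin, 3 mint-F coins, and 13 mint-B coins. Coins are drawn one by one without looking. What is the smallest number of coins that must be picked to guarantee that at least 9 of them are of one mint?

61

An adversary could hand out at most 8 coins per mint (mint-H, mint-F run out sooner): 8 + 8 + 8 + 8 + 8 + 8 + 1 + 3 + 8 = 60 coins and still no mint has 9.
By pigeonhole, one more coin lands in a mint already at 8, so 61 draws are enough and 60 are not.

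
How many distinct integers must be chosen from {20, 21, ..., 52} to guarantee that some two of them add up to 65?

Two chosen integers sum to 65 exactly when both halves of some pair {x, 65−x} with 20 ≤ x ≤ 65−x ≤ 45 are chosen — 13 such pairs.
The remaining 7 elements (those with no distinct partner in range) can never complete a 65-sum, so the worst case takes all of them and one from each pair: 7 + 13 = 20.
The 21st integer has to be the second member of some pair, so 20 + 1 = 21.

21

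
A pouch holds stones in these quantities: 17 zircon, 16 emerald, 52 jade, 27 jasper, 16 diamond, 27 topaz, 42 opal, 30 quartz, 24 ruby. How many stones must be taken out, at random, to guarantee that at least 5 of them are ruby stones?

In the worst case for collecting ruby stones, every non-ruby stone comes out first.
There are 17 + 16 + 52 + 27 + 16 + 27 + 42 + 30 = 227 non-ruby stones altogether.
After those, each further stone must be ruby, so 227 + 5 = 232 draws guarantee 5 ruby stones.

232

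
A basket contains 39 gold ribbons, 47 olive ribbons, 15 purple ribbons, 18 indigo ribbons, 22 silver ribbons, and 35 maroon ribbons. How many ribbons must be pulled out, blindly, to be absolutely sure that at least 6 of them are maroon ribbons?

In the worst case for collecting maroon ribbons, every non-maroon ribbon comes out first.
There are 39 + 47 + 15 + 18 + 22 = 141 non-maroon ribbons altogether.
After those, each further ribbon must be maroon, so 141 + 6 = 147 draws guarantee 6 maroon ribbons.

147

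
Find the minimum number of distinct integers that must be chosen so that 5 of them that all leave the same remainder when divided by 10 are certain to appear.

41

By the pigeonhole principle, the 10 residue classes mod 10 are the pigeonholes.
With 40 integers one could put 4 in each residue class and have no class reach 5.
The 41st integer pushes some class to 5, so 10·4 + 1 = 41.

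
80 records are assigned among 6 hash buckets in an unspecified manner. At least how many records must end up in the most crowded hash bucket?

14

Pigeonhole: the 6 hash buckets are the holes and the 80 records are the pigeons.
If every hash bucket held at most 13 records, the total would be at most 6 × 13 = 78, which is less than 80.
So some hash bucket holds at least ⌈80/6⌉ = 14 records.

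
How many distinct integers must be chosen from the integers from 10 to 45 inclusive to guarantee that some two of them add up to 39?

A set avoiding the sum 39 can contain at most one of each pair {x, 39−x}, plus the 16 elements whose complement lies outside the range.
The integers 20, …, 45 (26 of them) are such a set: any two sum to at least 20+21 = 41 > 39.
Any 27th integer completes one of the 10 pairs, so 27 choices force a sum of 39.

27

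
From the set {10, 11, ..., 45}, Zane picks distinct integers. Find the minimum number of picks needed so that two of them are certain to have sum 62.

Group the elements by complementary pair {x, 62−x}: {17,45}, {18,44}, {19,43}, …, giving 14 two-element pairs, the single value 31 (it cannot pair with itself since the integers are distinct), and 7 integers whose partner 62−x falls outside [10,45].
By the pigeonhole principle, treating each of those 22 groups as a pigeonhole, one can pick one integer per group — 22 integers — with no two summing to 62.
The 23rd integer lands in an occupied pair, forcing a sum of 62.

23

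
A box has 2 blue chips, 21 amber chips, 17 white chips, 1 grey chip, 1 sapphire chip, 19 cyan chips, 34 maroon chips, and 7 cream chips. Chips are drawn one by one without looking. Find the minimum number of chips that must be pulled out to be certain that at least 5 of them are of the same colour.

An adversary could hand out at most 4 chips per colour (blue, grey, sapphire run out sooner): 2 + 4 + 4 + 1 + 1 + 4 + 4 + 4 = 24 chips and still no colour has 5.
Pigeonhole: one more chip lands in a colour already at 4, so 25 draws are enough and 24 are not.

25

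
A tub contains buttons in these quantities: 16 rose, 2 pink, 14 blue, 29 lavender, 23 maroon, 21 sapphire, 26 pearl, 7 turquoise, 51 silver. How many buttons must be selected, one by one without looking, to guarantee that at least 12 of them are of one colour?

87

By the pigeonhole principle, the 9 colours are the holes; the buttons drawn are the pigeons.
To avoid 12 of any one colour, the worst case takes at most 11 of each colour, or every button of a colour that has fewer than 11.
That gives 11 + 2 + 11 + 11 + 11 + 11 + 11 + 7 + 11 = 86 buttons with no colour reaching 12.
The next button forces some colour to 12, so 86 + 1 = 87.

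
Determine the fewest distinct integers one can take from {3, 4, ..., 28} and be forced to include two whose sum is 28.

16

Group the elements by complementary pair {x, 28−x}: {3,25}, {4,24}, {5,23}, …, giving 11 two-element pairs, the single value 14 (it cannot pair with itself since the integers are distinct), and 3 integers whose partner 28−x falls outside [3,28].
Pigeonhole: treating each of those 15 groups as a pigeonhole, one can pick one integer per group — 15 integers — with no two summing to 28.
The 16th integer lands in an occupied pair, forcing a sum of 28.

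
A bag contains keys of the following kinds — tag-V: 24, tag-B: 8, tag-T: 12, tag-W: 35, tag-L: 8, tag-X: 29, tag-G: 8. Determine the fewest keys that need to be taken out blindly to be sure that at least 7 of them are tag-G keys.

123

In the worst case for collecting tag-G keys, every non-tag-G key comes out first.
There are 24 + 8 + 12 + 35 + 8 + 29 = 116 non-tag-G keys altogether.
After those, each further key must be tag-G, so 116 + 7 = 123 draws guarantee 7 tag-G keys.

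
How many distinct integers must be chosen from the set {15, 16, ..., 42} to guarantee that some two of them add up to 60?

Two chosen integers sum to 60 exactly when both halves of some pair {x, 60−x} with 18 ≤ x ≤ 60−x ≤ 42 are chosen — 12 such pairs.
The remaining 4 elements (those with no distinct partner in range) can never complete a 60-sum, so the worst case takes all of them and one from each pair: 4 + 12 = 16.
Pigeonhole: the 17th integer has to be the second member of some pair, so 16 + 1 = 17.

17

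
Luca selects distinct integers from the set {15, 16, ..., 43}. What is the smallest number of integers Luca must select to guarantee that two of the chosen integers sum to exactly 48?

21

Two chosen integers sum to 48 exactly when both halves of some pair {x, 48−x} with 15 ≤ x ≤ 48−x ≤ 33 are chosen — 9 such pairs.
The remaining 11 elements (those with no distinct partner in range) can never complete a 48-sum, so the worst case takes all of them and one from each pair: 11 + 9 = 20.
The 21st integer has to be the second member of some pair, so 20 + 1 = 21.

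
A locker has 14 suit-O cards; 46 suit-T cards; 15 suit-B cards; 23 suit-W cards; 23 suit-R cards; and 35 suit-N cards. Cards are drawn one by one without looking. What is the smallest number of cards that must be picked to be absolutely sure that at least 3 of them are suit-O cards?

In the worst case for collecting suit-O cards, every non-suit-O card comes out first.
There are 46 + 15 + 23 + 23 + 35 = 142 non-suit-O cards altogether.
After those, each further card must be suit-O, so 142 + 3 = 145 draws guarantee 3 suit-O cards.

145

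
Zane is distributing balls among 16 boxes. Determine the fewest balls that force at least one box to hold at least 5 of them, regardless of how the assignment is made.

65

With 64 balls one could put exactly 4 in each of the 16 boxes, and no box would reach 5.
Pigeonhole: one more ball must land in a box that already has 4, giving it 5.
So 16 × 4 + 1 = 65 balls are required.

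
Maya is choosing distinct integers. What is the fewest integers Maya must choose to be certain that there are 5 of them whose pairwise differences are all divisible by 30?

Integers whose pairwise differences are multiples of 30 are exactly those sharing a remainder mod 30. The 30 residue classes mod 30 are the pigeonholes.
With 120 integers one could put 4 in each residue class and have no class reach 5.
The 121st integer pushes some class to 5, so 30·4 + 1 = 121.

121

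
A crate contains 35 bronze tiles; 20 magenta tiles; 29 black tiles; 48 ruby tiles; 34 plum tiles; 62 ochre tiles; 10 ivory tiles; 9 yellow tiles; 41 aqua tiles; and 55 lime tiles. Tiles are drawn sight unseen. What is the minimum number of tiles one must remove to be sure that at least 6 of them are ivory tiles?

In the worst case for collecting ivory tiles, every non-ivory tile comes out first.
There are 35 + 20 + 29 + 48 + 34 + 62 + 9 + 41 + 55 = 333 non-ivory tiles altogether.
After those, each further tile must be ivory, so 333 + 6 = 339 draws guarantee 6 ivory tiles.

339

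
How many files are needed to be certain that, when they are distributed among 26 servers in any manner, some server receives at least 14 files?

339

With 338 files one could put exactly 13 in each of the 26 servers, and no server would reach 14.
One more file must land in a server that already has 13, giving it 14.
So 26 × 13 + 1 = 339 files are required.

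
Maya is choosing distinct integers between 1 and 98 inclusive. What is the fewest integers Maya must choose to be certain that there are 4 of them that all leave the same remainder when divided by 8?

The 8 residue classes mod 8 are the pigeonholes.
With 24 integers one could put 3 in each residue class and have no class reach 4.
The 25th integer pushes some class to 4, so 8·3 + 1 = 25.

25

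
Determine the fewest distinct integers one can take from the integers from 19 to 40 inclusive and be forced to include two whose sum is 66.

16

A set avoiding the sum 66 can contain at most one of each pair {x, 66−x}, plus the 8 elements whose complement lies outside the range or equal to its own complement.
The integers 19, …, 33 (15 of them) are such a set: any two sum to at least 19+20 = 39 and at most 32+33 = 65 < 66.
By pigeonhole, any 16th integer completes one of the 7 pairs, so 16 choices force a sum of 66.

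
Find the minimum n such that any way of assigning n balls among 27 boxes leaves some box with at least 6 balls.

With 135 balls one could put exactly 5 in each of the 27 boxes, and no box would reach 6.
By the pigeonhole principle, one more ball must land in a box that already has 5, giving it 6.
So 27 × 5 + 1 = 136 balls are required.

136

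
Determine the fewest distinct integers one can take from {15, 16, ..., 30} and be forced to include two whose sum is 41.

11

A set avoiding the sum 41 can contain at most one of each pair {x, 41−x}, plus the 4 elements whose complement lies outside the range.
The integers 21, …, 30 (10 of them) are such a set: any two sum to at least 21+22 = 43 > 41.
Any 11th integer completes one of the 6 pairs, so 11 choices force a sum of 41.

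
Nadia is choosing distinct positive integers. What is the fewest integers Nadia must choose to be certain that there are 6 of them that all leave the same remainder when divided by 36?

The 36 residue classes mod 36 are the pigeonholes.
With 180 integers one could put 5 in each residue class and have no class reach 6.
The 181st integer pushes some class to 6, so 36·5 + 1 = 181.

181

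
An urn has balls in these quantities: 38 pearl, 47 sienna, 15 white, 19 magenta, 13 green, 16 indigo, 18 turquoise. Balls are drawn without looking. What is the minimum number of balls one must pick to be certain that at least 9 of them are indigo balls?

159

In the worst case for collecting indigo balls, every non-indigo ball comes out first.
There are 38 + 47 + 15 + 19 + 13 + 18 = 150 non-indigo balls altogether.
After those, each further ball must be indigo, so 150 + 9 = 159 draws guarantee 9 indigo balls.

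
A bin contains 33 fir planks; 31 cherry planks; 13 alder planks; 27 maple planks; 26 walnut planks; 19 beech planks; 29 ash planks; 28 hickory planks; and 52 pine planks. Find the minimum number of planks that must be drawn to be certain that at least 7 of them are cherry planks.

In the worst case for collecting cherry planks, every non-cherry plank comes out first.
There are 33 + 13 + 27 + 26 + 19 + 29 + 28 + 52 = 227 non-cherry planks altogether.
After those, each further plank must be cherry, so 227 + 7 = 234 draws guarantee 7 cherry planks.

234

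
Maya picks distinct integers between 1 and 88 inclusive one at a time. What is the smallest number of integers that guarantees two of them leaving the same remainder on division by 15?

16

The 15 residue classes mod 15 are the pigeonholes.
With 15 integers one could put 1 in each residue class and have no class reach 2.
The 16th integer pushes some class to 2, so 15·1 + 1 = 16.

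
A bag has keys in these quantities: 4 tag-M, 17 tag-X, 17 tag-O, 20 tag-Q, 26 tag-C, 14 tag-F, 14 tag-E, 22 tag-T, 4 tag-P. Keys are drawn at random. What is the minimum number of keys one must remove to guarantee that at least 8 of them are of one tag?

58

An adversary could hand out at most 7 keys per tag (tag-M, tag-P run out sooner): 4 + 7 + 7 + 7 + 7 + 7 + 7 + 7 + 4 = 57 keys and still no tag has 8.
One more key lands in a tag already at 7, so 58 draws are enough and 57 are not.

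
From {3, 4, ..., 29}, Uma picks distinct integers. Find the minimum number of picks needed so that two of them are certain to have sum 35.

16

A set avoiding the sum 35 can contain at most one of each pair {x, 35−x}, plus the 3 elements whose complement lies outside the range.
The integers 3, …, 17 (15 of them) are such a set: any two sum to at least 3+4 = 7 and at most 16+17 = 33 < 35.
By the pigeonhole principle, any 16th integer completes one of the 12 pairs, so 16 choices force a sum of 35.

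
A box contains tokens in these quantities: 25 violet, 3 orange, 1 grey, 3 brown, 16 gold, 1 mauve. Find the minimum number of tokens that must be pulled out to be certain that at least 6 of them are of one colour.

19

An adversary could hand out at most 5 tokens per colour (4 colours run out sooner): 5 + 3 + 1 + 3 + 5 + 1 = 18 tokens and still no colour has 6.
By pigeonhole, one more token lands in a colour already at 5, so 19 draws are enough and 18 are not.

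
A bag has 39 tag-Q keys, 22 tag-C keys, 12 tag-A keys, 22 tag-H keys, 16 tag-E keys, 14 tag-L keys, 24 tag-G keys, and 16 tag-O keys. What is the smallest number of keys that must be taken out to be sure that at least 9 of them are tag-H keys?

152

In the worst case for collecting tag-H keys, every non-tag-H key comes out first.
There are 39 + 22 + 12 + 16 + 14 + 24 + 16 = 143 non-tag-H keys altogether.
After those, each further key must be tag-H, so 143 + 9 = 152 draws guarantee 9 tag-H keys.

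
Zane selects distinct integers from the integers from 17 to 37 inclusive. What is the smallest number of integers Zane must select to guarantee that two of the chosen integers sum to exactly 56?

13

Two chosen integers sum to 56 exactly when both halves of some pair {x, 56−x} with 19 ≤ x ≤ 56−x ≤ 37 are chosen — 9 such pairs.
The remaining 3 elements (those with no distinct partner in range) can never complete a 56-sum, so the worst case takes all of them and one from each pair: 3 + 9 = 12.
By the pigeonhole principle, the 13th integer has to be the second member of some pair, so 12 + 1 = 13.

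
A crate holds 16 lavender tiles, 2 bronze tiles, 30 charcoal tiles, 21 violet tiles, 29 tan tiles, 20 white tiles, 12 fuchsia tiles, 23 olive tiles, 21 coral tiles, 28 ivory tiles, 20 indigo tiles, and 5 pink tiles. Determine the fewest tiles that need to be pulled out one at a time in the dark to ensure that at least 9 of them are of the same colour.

Pigeonhole: put each drawn tile into a box by colour. The largest draw with every box below 9 takes min(count, 8) from each colour; colours with fewer than 8 contribute all they have.
Σ min(cᵢ, 8) = 8 + 2 + 8 + 8 + 8 + 8 + 8 + 8 + 8 + 8 + 8 + 5 = 87.
Draw number 87 + 1 = 88 must push one box to 9.

88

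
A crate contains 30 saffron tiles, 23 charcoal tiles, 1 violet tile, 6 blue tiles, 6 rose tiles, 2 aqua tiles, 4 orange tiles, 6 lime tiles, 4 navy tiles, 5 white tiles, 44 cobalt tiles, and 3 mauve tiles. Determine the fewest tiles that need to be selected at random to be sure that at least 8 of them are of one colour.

59

Put each drawn tile into a box by colour. The largest draw with every box below 8 takes min(count, 7) from each colour; colours with fewer than 7 contribute all they have.
Σ min(cᵢ, 7) = 7 + 7 + 1 + 6 + 6 + 2 + 4 + 6 + 4 + 5 + 7 + 3 = 58.
Draw number 58 + 1 = 59 must push one box to 8.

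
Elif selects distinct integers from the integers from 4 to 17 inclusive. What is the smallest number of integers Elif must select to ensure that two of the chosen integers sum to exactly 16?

A set avoiding the sum 16 can contain at most one of each pair {x, 16−x}, plus the 6 elements whose complement lies outside the range or equal to its own complement.
The integers 8, …, 17 (10 of them) are such a set: any two sum to at least 8+9 = 17 > 16.
Pigeonhole: any 11th integer completes one of the 4 pairs, so 11 choices force a sum of 16.

11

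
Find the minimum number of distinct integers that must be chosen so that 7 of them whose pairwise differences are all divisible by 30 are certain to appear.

Integers whose pairwise differences are multiples of 30 are exactly those sharing a remainder mod 30. By pigeonhole, the 30 residue classes mod 30 are the pigeonholes.
With 180 integers one could put 6 in each residue class and have no class reach 7.
The 181st integer pushes some class to 7, so 30·6 + 1 = 181.

181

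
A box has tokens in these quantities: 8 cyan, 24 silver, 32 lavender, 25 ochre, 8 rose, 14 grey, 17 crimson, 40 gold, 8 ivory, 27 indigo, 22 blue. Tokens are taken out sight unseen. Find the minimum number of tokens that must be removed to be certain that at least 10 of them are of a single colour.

By the pigeonhole principle, the 11 colours are the holes; the tokens drawn are the pigeons.
To avoid 10 of any one colour, the worst case takes at most 9 of each colour, or every token of a colour that has fewer than 9.
That gives 8 + 9 + 9 + 9 + 8 + 9 + 9 + 9 + 8 + 9 + 9 = 96 tokens with no colour reaching 10.
The next token forces some colour to 10, so 96 + 1 = 97.

97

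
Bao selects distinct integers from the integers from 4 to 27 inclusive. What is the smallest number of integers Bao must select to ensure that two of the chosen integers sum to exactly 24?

A set avoiding the sum 24 can contain at most one of each pair {x, 24−x}, plus the 8 elements whose complement lies outside the range or equal to its own complement.
The integers 12, …, 27 (16 of them) are such a set: any two sum to at least 12+13 = 25 > 24.
By the pigeonhole principle, any 17th integer completes one of the 8 pairs, so 17 choices force a sum of 24.

17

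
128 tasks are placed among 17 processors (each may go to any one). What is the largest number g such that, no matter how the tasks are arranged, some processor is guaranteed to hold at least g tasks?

The 17 processors are the holes and the 128 tasks are the pigeons.
If every processor held at most 7 tasks, the total would be at most 17 × 7 = 119, which is less than 128.
So some processor holds at least ⌈128/17⌉ = 8 tasks.

8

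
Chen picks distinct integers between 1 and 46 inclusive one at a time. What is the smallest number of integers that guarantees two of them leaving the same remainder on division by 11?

12

The 11 residue classes mod 11 are the pigeonholes.
With 11 integers one could put 1 in each residue class and have no class reach 2.
The 12th integer pushes some class to 2, so 11·1 + 1 = 12.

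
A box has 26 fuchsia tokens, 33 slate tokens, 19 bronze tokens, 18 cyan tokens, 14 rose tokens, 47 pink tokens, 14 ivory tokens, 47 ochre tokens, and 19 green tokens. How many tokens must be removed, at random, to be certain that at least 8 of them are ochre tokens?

In the worst case for collecting ochre tokens, every non-ochre token comes out first.
There are 26 + 33 + 19 + 18 + 14 + 47 + 14 + 19 = 190 non-ochre tokens altogether.
After those, each further token must be ochre, so 190 + 8 = 198 draws guarantee 8 ochre tokens.

198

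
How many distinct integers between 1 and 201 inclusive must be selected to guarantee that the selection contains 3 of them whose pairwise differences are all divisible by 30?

61

Integers whose pairwise differences are multiples of 30 are exactly those sharing a remainder mod 30. Pigeonhole: the 30 residue classes mod 30 are the pigeonholes.
With 60 integers one could put 2 in each residue class and have no class reach 3.
The 61st integer pushes some class to 3, so 30·2 + 1 = 61.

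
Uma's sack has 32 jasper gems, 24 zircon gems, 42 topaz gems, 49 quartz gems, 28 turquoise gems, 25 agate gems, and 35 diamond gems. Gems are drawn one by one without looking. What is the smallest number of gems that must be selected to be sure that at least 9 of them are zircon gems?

In the worst case for collecting zircon gems, every non-zircon gem comes out first.
There are 32 + 42 + 49 + 28 + 25 + 35 = 211 non-zircon gems altogether.
After those, each further gem must be zircon, so 211 + 9 = 220 draws guarantee 9 zircon gems.

220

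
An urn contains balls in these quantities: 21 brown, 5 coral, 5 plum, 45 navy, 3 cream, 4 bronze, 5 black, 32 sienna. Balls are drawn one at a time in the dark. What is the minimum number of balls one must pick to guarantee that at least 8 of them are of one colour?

44

Pigeonhole: put each drawn ball into a box by colour. The largest draw with every box below 8 takes min(count, 7) from each colour; colours with fewer than 7 contribute all they have.
Σ min(cᵢ, 7) = 7 + 5 + 5 + 7 + 3 + 4 + 5 + 7 = 43.
Draw number 43 + 1 = 44 must push one box to 8.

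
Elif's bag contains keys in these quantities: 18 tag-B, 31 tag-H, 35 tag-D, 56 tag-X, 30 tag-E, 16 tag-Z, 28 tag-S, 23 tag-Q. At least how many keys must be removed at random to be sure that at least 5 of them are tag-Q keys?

219

In the worst case for collecting tag-Q keys, every non-tag-Q key comes out first.
There are 18 + 31 + 35 + 56 + 30 + 16 + 28 = 214 non-tag-Q keys altogether.
After those, each further key must be tag-Q, so 214 + 5 = 219 draws guarantee 5 tag-Q keys.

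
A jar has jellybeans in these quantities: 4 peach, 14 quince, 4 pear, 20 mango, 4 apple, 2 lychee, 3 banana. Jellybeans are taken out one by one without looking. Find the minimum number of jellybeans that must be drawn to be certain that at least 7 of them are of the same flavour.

By the pigeonhole principle, the 7 flavours are the holes; the jellybeans drawn are the pigeons.
To avoid 7 of any one flavour, the worst case takes at most 6 of each flavour, or every jellybean of a flavour that has fewer than 6.
That gives 4 + 6 + 4 + 6 + 4 + 2 + 3 = 29 jellybeans with no flavour reaching 7.
The next jellybean forces some flavour to 7, so 29 + 1 = 30.

30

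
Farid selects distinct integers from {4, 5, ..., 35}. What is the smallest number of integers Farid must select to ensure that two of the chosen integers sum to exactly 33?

20

A set avoiding the sum 33 can contain at most one of each pair {x, 33−x}, plus the 6 elements whose complement lies outside the range.
The integers 17, …, 35 (19 of them) are such a set: any two sum to at least 17+18 = 35 > 33.
By the pigeonhole principle, any 20th integer completes one of the 13 pairs, so 20 choices force a sum of 33.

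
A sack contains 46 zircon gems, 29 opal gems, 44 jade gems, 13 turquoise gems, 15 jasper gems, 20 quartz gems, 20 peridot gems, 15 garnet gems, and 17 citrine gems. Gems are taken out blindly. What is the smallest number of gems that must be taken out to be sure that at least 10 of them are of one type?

The 9 types are the holes; the gems drawn are the pigeons.
To avoid 10 of any one type, the worst case takes at most 9 of each type.
That gives 9 + 9 + 9 + 9 + 9 + 9 + 9 + 9 + 9 = 81 gems with no type reaching 10.
The next gem forces some type to 10, so 81 + 1 = 82.

82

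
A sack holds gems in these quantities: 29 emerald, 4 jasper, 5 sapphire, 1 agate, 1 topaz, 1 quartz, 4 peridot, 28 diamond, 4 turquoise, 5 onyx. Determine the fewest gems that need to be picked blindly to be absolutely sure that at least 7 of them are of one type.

Put each drawn gem into a box by type. The largest draw with every box below 7 takes min(count, 6) from each type; types with fewer than 6 contribute all they have.
Σ min(cᵢ, 6) = 6 + 4 + 5 + 1 + 1 + 1 + 4 + 6 + 4 + 5 = 37.
Draw number 37 + 1 = 38 must push one box to 7.

38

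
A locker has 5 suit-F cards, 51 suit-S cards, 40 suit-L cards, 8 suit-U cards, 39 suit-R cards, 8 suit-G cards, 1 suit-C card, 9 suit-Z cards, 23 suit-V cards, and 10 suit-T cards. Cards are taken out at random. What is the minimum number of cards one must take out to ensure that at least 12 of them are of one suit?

86

An adversary could hand out at most 11 cards per suit (6 suits run out sooner): 5 + 11 + 11 + 8 + 11 + 8 + 1 + 9 + 11 + 10 = 85 cards and still no suit has 12.
By the pigeonhole principle, one more card lands in a suit already at 11, so 86 draws are enough and 85 are not.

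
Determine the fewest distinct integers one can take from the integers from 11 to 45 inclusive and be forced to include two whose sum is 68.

A set avoiding the sum 68 can contain at most one of each pair {x, 68−x}, plus the 13 elements whose complement lies outside the range or equal to its own complement.
The integers 11, …, 34 (24 of them) are such a set: any two sum to at least 11+12 = 23 and at most 33+34 = 67 < 68.
Any 25th integer completes one of the 11 pairs, so 25 choices force a sum of 68.

25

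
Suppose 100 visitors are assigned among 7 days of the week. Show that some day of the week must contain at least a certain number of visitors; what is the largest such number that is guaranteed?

By the pigeonhole principle, the 7 days of the week are the holes and the 100 visitors are the pigeons.
If every day of the week held at most 14 visitors, the total would be at most 7 × 14 = 98, which is less than 100.
So some day of the week holds at least ⌈100/7⌉ = 15 visitors.

15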